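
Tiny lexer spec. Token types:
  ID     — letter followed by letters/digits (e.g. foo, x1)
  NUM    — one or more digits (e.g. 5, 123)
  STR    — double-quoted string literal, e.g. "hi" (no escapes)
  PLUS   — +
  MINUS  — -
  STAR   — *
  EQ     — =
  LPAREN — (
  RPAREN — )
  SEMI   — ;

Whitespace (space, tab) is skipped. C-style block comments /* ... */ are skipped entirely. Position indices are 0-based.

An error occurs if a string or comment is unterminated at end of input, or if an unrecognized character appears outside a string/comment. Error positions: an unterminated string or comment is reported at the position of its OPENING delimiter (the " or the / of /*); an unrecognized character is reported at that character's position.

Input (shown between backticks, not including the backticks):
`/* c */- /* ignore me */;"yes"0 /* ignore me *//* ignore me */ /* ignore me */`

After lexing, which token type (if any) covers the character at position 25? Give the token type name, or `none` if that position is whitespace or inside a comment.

Answer: STR

Derivation:
pos=0: enter COMMENT mode (saw '/*')
exit COMMENT mode (now at pos=7)
pos=7: emit MINUS '-'
pos=9: enter COMMENT mode (saw '/*')
exit COMMENT mode (now at pos=24)
pos=24: emit SEMI ';'
pos=25: enter STRING mode
pos=25: emit STR "yes" (now at pos=30)
pos=30: emit NUM '0' (now at pos=31)
pos=32: enter COMMENT mode (saw '/*')
exit COMMENT mode (now at pos=47)
pos=47: enter COMMENT mode (saw '/*')
exit COMMENT mode (now at pos=62)
pos=63: enter COMMENT mode (saw '/*')
exit COMMENT mode (now at pos=78)
DONE. 4 tokens: [MINUS, SEMI, STR, NUM]
Position 25: char is '"' -> STR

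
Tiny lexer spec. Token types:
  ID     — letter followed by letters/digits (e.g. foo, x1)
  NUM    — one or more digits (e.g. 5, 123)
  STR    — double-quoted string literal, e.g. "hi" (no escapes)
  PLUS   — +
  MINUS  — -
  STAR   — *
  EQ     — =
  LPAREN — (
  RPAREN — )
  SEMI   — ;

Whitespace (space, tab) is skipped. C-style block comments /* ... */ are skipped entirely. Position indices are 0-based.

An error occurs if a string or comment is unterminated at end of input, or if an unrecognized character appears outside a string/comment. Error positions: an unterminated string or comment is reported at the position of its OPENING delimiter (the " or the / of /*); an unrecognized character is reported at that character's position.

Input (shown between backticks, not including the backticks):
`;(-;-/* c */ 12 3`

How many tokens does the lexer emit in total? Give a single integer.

pos=0: emit SEMI ';'
pos=1: emit LPAREN '('
pos=2: emit MINUS '-'
pos=3: emit SEMI ';'
pos=4: emit MINUS '-'
pos=5: enter COMMENT mode (saw '/*')
exit COMMENT mode (now at pos=12)
pos=13: emit NUM '12' (now at pos=15)
pos=16: emit NUM '3' (now at pos=17)
DONE. 7 tokens: [SEMI, LPAREN, MINUS, SEMI, MINUS, NUM, NUM]

Answer: 7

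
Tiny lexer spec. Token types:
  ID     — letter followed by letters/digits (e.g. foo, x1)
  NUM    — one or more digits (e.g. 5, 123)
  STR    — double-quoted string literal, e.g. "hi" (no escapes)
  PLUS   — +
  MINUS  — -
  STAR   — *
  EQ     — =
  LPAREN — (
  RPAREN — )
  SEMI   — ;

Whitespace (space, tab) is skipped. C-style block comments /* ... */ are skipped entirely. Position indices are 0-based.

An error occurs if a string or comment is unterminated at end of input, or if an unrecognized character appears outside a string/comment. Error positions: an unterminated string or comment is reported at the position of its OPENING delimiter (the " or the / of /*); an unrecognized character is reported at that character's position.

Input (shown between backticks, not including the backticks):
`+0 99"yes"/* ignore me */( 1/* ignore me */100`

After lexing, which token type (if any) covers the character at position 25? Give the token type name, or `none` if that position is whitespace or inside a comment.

pos=0: emit PLUS '+'
pos=1: emit NUM '0' (now at pos=2)
pos=3: emit NUM '99' (now at pos=5)
pos=5: enter STRING mode
pos=5: emit STR "yes" (now at pos=10)
pos=10: enter COMMENT mode (saw '/*')
exit COMMENT mode (now at pos=25)
pos=25: emit LPAREN '('
pos=27: emit NUM '1' (now at pos=28)
pos=28: enter COMMENT mode (saw '/*')
exit COMMENT mode (now at pos=43)
pos=43: emit NUM '100' (now at pos=46)
DONE. 7 tokens: [PLUS, NUM, NUM, STR, LPAREN, NUM, NUM]
Position 25: char is '(' -> LPAREN

Answer: LPAREN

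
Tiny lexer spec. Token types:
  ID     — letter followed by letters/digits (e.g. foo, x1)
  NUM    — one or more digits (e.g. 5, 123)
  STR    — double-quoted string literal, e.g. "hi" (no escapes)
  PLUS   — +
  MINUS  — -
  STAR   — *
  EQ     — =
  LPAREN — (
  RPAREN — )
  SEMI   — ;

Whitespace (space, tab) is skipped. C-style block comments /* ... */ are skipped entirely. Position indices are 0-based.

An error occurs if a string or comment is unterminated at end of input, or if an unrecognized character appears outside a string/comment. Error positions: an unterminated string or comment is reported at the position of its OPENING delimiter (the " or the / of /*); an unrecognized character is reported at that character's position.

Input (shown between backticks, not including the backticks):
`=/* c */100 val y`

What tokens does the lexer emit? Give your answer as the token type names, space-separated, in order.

Answer: EQ NUM ID ID

Derivation:
pos=0: emit EQ '='
pos=1: enter COMMENT mode (saw '/*')
exit COMMENT mode (now at pos=8)
pos=8: emit NUM '100' (now at pos=11)
pos=12: emit ID 'val' (now at pos=15)
pos=16: emit ID 'y' (now at pos=17)
DONE. 4 tokens: [EQ, NUM, ID, ID]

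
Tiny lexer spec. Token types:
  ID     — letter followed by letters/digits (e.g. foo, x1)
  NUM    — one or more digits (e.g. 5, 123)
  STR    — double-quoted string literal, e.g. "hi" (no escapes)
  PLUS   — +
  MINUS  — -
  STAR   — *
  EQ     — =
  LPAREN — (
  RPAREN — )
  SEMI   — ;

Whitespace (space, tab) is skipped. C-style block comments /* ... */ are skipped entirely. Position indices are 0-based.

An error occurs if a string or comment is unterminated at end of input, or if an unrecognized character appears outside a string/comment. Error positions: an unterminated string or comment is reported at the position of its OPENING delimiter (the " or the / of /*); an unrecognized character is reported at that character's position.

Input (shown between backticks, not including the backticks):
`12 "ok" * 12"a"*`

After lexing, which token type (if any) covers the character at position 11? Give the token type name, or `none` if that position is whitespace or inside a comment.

Answer: NUM

Derivation:
pos=0: emit NUM '12' (now at pos=2)
pos=3: enter STRING mode
pos=3: emit STR "ok" (now at pos=7)
pos=8: emit STAR '*'
pos=10: emit NUM '12' (now at pos=12)
pos=12: enter STRING mode
pos=12: emit STR "a" (now at pos=15)
pos=15: emit STAR '*'
DONE. 6 tokens: [NUM, STR, STAR, NUM, STR, STAR]
Position 11: char is '2' -> NUM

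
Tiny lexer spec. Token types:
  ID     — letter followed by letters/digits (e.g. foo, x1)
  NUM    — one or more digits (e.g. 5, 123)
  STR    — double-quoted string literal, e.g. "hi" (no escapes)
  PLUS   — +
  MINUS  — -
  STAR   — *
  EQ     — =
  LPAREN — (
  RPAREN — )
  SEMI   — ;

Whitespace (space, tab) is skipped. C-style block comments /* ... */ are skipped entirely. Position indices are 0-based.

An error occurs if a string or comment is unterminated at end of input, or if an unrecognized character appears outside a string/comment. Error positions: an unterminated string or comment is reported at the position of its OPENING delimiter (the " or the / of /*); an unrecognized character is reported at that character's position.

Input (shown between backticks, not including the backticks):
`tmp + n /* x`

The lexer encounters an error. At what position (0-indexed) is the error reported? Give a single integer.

Answer: 8

Derivation:
pos=0: emit ID 'tmp' (now at pos=3)
pos=4: emit PLUS '+'
pos=6: emit ID 'n' (now at pos=7)
pos=8: enter COMMENT mode (saw '/*')
pos=8: ERROR — unterminated comment (reached EOF)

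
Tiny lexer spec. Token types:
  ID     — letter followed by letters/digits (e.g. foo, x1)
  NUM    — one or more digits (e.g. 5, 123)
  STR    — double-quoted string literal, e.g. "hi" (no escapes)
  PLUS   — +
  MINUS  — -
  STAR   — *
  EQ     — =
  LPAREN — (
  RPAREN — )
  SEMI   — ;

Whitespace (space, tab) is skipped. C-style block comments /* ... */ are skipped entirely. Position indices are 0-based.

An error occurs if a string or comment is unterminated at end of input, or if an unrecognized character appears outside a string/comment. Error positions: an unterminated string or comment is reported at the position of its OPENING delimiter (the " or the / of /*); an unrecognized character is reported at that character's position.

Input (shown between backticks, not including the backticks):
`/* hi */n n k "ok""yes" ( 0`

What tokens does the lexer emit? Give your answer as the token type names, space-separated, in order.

pos=0: enter COMMENT mode (saw '/*')
exit COMMENT mode (now at pos=8)
pos=8: emit ID 'n' (now at pos=9)
pos=10: emit ID 'n' (now at pos=11)
pos=12: emit ID 'k' (now at pos=13)
pos=14: enter STRING mode
pos=14: emit STR "ok" (now at pos=18)
pos=18: enter STRING mode
pos=18: emit STR "yes" (now at pos=23)
pos=24: emit LPAREN '('
pos=26: emit NUM '0' (now at pos=27)
DONE. 7 tokens: [ID, ID, ID, STR, STR, LPAREN, NUM]

Answer: ID ID ID STR STR LPAREN NUM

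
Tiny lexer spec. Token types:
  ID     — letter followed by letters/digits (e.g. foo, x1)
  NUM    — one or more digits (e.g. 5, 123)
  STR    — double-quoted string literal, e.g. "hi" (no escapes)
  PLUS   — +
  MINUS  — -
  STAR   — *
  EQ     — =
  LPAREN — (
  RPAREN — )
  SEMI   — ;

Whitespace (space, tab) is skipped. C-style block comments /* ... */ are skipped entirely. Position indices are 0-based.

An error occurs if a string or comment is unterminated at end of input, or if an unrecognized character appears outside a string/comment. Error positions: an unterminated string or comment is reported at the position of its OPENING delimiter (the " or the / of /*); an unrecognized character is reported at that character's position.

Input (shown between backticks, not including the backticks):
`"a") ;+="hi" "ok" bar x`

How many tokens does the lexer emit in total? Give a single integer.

Answer: 9

Derivation:
pos=0: enter STRING mode
pos=0: emit STR "a" (now at pos=3)
pos=3: emit RPAREN ')'
pos=5: emit SEMI ';'
pos=6: emit PLUS '+'
pos=7: emit EQ '='
pos=8: enter STRING mode
pos=8: emit STR "hi" (now at pos=12)
pos=13: enter STRING mode
pos=13: emit STR "ok" (now at pos=17)
pos=18: emit ID 'bar' (now at pos=21)
pos=22: emit ID 'x' (now at pos=23)
DONE. 9 tokens: [STR, RPAREN, SEMI, PLUS, EQ, STR, STR, ID, ID]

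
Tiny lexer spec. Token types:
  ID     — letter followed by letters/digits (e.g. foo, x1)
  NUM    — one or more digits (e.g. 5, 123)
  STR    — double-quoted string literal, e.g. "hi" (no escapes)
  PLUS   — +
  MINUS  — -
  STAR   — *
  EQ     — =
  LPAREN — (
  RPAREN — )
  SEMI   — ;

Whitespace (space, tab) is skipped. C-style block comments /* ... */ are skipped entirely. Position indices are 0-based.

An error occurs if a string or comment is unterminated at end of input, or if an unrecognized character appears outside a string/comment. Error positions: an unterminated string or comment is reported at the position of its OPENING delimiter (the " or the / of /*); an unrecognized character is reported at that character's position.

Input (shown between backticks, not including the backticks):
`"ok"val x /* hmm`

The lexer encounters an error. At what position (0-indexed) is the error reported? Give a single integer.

Answer: 10

Derivation:
pos=0: enter STRING mode
pos=0: emit STR "ok" (now at pos=4)
pos=4: emit ID 'val' (now at pos=7)
pos=8: emit ID 'x' (now at pos=9)
pos=10: enter COMMENT mode (saw '/*')
pos=10: ERROR — unterminated comment (reached EOF)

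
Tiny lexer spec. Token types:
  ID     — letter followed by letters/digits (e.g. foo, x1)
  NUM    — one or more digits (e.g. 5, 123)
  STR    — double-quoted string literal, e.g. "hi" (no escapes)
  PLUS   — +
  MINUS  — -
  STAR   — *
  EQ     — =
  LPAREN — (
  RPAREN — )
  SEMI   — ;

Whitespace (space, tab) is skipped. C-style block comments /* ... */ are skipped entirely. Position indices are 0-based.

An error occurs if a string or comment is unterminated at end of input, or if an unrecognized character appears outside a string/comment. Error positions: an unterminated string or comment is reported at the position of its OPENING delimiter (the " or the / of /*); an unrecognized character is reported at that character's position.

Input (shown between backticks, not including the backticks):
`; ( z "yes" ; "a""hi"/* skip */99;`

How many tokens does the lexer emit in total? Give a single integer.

Answer: 9

Derivation:
pos=0: emit SEMI ';'
pos=2: emit LPAREN '('
pos=4: emit ID 'z' (now at pos=5)
pos=6: enter STRING mode
pos=6: emit STR "yes" (now at pos=11)
pos=12: emit SEMI ';'
pos=14: enter STRING mode
pos=14: emit STR "a" (now at pos=17)
pos=17: enter STRING mode
pos=17: emit STR "hi" (now at pos=21)
pos=21: enter COMMENT mode (saw '/*')
exit COMMENT mode (now at pos=31)
pos=31: emit NUM '99' (now at pos=33)
pos=33: emit SEMI ';'
DONE. 9 tokens: [SEMI, LPAREN, ID, STR, SEMI, STR, STR, NUM, SEMI]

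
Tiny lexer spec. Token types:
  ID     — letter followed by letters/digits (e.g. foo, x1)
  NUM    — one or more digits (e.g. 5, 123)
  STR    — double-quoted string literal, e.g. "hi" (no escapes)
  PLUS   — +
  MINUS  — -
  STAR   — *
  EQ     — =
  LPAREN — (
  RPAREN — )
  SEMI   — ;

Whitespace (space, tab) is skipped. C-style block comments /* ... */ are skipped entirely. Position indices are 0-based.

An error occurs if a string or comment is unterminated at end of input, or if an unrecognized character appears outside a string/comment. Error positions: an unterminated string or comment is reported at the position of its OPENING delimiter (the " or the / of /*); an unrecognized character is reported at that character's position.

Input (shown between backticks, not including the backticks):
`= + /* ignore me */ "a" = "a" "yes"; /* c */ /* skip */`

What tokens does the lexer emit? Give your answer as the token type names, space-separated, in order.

Answer: EQ PLUS STR EQ STR STR SEMI

Derivation:
pos=0: emit EQ '='
pos=2: emit PLUS '+'
pos=4: enter COMMENT mode (saw '/*')
exit COMMENT mode (now at pos=19)
pos=20: enter STRING mode
pos=20: emit STR "a" (now at pos=23)
pos=24: emit EQ '='
pos=26: enter STRING mode
pos=26: emit STR "a" (now at pos=29)
pos=30: enter STRING mode
pos=30: emit STR "yes" (now at pos=35)
pos=35: emit SEMI ';'
pos=37: enter COMMENT mode (saw '/*')
exit COMMENT mode (now at pos=44)
pos=45: enter COMMENT mode (saw '/*')
exit COMMENT mode (now at pos=55)
DONE. 7 tokens: [EQ, PLUS, STR, EQ, STR, STR, SEMI]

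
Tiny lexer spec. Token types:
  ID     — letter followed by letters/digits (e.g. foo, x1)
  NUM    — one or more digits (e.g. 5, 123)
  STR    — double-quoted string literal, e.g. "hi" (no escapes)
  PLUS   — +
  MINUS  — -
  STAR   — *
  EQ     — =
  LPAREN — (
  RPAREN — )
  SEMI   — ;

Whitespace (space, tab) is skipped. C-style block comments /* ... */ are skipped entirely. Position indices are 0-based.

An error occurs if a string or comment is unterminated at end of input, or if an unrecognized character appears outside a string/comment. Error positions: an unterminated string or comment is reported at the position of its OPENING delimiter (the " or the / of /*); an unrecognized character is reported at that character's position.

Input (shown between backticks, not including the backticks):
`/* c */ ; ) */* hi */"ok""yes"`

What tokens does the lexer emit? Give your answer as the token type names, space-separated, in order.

Answer: SEMI RPAREN STAR STR STR

Derivation:
pos=0: enter COMMENT mode (saw '/*')
exit COMMENT mode (now at pos=7)
pos=8: emit SEMI ';'
pos=10: emit RPAREN ')'
pos=12: emit STAR '*'
pos=13: enter COMMENT mode (saw '/*')
exit COMMENT mode (now at pos=21)
pos=21: enter STRING mode
pos=21: emit STR "ok" (now at pos=25)
pos=25: enter STRING mode
pos=25: emit STR "yes" (now at pos=30)
DONE. 5 tokens: [SEMI, RPAREN, STAR, STR, STR]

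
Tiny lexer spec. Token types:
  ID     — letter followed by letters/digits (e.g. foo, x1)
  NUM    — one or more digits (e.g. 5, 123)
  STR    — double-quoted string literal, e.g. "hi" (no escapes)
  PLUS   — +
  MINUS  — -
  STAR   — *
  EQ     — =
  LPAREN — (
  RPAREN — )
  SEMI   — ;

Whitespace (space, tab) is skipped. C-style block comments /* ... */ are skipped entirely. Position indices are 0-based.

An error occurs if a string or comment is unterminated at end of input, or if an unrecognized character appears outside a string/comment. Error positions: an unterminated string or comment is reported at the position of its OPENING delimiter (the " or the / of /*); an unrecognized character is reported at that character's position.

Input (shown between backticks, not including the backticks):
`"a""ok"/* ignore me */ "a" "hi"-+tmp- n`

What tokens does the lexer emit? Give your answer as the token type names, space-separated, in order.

pos=0: enter STRING mode
pos=0: emit STR "a" (now at pos=3)
pos=3: enter STRING mode
pos=3: emit STR "ok" (now at pos=7)
pos=7: enter COMMENT mode (saw '/*')
exit COMMENT mode (now at pos=22)
pos=23: enter STRING mode
pos=23: emit STR "a" (now at pos=26)
pos=27: enter STRING mode
pos=27: emit STR "hi" (now at pos=31)
pos=31: emit MINUS '-'
pos=32: emit PLUS '+'
pos=33: emit ID 'tmp' (now at pos=36)
pos=36: emit MINUS '-'
pos=38: emit ID 'n' (now at pos=39)
DONE. 9 tokens: [STR, STR, STR, STR, MINUS, PLUS, ID, MINUS, ID]

Answer: STR STR STR STR MINUS PLUS ID MINUS ID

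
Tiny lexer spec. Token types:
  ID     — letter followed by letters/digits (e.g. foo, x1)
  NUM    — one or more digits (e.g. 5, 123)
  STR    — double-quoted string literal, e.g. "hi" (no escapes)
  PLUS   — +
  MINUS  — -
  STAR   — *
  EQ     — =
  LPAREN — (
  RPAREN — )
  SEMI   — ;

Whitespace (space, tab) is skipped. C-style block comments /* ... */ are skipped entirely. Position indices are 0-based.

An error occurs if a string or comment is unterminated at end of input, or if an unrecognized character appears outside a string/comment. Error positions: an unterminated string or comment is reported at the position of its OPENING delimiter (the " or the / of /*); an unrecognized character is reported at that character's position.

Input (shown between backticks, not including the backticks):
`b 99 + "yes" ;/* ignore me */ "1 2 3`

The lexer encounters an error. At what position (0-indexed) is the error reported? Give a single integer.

Answer: 30

Derivation:
pos=0: emit ID 'b' (now at pos=1)
pos=2: emit NUM '99' (now at pos=4)
pos=5: emit PLUS '+'
pos=7: enter STRING mode
pos=7: emit STR "yes" (now at pos=12)
pos=13: emit SEMI ';'
pos=14: enter COMMENT mode (saw '/*')
exit COMMENT mode (now at pos=29)
pos=30: enter STRING mode
pos=30: ERROR — unterminated string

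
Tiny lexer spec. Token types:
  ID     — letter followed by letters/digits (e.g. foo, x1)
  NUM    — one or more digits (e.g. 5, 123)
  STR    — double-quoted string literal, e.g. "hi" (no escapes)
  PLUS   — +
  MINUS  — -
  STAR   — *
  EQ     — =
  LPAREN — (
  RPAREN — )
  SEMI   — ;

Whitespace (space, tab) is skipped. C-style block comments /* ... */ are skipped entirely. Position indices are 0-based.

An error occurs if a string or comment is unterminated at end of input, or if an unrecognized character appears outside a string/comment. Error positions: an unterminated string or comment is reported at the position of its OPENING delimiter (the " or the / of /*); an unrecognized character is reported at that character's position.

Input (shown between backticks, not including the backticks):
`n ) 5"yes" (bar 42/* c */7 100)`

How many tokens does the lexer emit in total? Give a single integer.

Answer: 10

Derivation:
pos=0: emit ID 'n' (now at pos=1)
pos=2: emit RPAREN ')'
pos=4: emit NUM '5' (now at pos=5)
pos=5: enter STRING mode
pos=5: emit STR "yes" (now at pos=10)
pos=11: emit LPAREN '('
pos=12: emit ID 'bar' (now at pos=15)
pos=16: emit NUM '42' (now at pos=18)
pos=18: enter COMMENT mode (saw '/*')
exit COMMENT mode (now at pos=25)
pos=25: emit NUM '7' (now at pos=26)
pos=27: emit NUM '100' (now at pos=30)
pos=30: emit RPAREN ')'
DONE. 10 tokens: [ID, RPAREN, NUM, STR, LPAREN, ID, NUM, NUM, NUM, RPAREN]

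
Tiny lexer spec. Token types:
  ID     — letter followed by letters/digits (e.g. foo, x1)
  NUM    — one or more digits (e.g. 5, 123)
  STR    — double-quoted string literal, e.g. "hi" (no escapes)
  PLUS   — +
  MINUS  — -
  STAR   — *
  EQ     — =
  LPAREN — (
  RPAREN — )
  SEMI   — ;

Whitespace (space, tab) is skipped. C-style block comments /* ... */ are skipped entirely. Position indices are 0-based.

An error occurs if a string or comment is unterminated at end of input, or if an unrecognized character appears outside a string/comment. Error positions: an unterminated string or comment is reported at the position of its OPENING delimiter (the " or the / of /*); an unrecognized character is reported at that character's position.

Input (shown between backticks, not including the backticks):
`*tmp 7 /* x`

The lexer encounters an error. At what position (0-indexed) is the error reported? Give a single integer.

pos=0: emit STAR '*'
pos=1: emit ID 'tmp' (now at pos=4)
pos=5: emit NUM '7' (now at pos=6)
pos=7: enter COMMENT mode (saw '/*')
pos=7: ERROR — unterminated comment (reached EOF)

Answer: 7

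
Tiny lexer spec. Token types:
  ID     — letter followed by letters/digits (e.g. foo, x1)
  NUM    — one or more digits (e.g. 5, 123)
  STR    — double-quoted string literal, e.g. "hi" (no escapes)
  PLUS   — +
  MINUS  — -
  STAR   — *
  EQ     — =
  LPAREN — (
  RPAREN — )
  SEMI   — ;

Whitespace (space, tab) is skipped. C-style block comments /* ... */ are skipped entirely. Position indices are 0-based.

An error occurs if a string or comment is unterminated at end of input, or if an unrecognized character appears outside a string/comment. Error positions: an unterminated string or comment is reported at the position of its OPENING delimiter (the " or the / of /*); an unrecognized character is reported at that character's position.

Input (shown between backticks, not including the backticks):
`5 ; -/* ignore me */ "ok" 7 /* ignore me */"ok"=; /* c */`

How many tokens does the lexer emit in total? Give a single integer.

pos=0: emit NUM '5' (now at pos=1)
pos=2: emit SEMI ';'
pos=4: emit MINUS '-'
pos=5: enter COMMENT mode (saw '/*')
exit COMMENT mode (now at pos=20)
pos=21: enter STRING mode
pos=21: emit STR "ok" (now at pos=25)
pos=26: emit NUM '7' (now at pos=27)
pos=28: enter COMMENT mode (saw '/*')
exit COMMENT mode (now at pos=43)
pos=43: enter STRING mode
pos=43: emit STR "ok" (now at pos=47)
pos=47: emit EQ '='
pos=48: emit SEMI ';'
pos=50: enter COMMENT mode (saw '/*')
exit COMMENT mode (now at pos=57)
DONE. 8 tokens: [NUM, SEMI, MINUS, STR, NUM, STR, EQ, SEMI]

Answer: 8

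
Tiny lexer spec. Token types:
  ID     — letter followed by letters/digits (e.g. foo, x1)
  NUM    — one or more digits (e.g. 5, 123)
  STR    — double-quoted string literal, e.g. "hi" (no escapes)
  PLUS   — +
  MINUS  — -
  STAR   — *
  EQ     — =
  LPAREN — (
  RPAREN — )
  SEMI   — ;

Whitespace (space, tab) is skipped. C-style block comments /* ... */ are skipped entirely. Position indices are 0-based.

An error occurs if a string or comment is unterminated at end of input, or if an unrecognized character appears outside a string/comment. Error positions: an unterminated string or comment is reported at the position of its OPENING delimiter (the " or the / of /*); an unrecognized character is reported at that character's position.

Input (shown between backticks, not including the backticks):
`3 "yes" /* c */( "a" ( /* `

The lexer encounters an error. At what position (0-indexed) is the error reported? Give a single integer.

Answer: 23

Derivation:
pos=0: emit NUM '3' (now at pos=1)
pos=2: enter STRING mode
pos=2: emit STR "yes" (now at pos=7)
pos=8: enter COMMENT mode (saw '/*')
exit COMMENT mode (now at pos=15)
pos=15: emit LPAREN '('
pos=17: enter STRING mode
pos=17: emit STR "a" (now at pos=20)
pos=21: emit LPAREN '('
pos=23: enter COMMENT mode (saw '/*')
pos=23: ERROR — unterminated comment (reached EOF)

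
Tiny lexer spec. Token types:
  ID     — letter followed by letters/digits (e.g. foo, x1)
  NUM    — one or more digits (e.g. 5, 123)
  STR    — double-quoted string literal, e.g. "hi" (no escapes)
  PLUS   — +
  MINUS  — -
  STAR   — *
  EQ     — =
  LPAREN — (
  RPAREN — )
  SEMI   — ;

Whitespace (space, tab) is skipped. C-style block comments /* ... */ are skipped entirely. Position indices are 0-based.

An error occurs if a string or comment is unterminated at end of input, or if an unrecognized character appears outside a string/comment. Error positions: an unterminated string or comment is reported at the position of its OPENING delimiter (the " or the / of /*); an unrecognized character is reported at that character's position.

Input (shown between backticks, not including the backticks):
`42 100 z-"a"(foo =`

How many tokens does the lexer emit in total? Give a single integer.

Answer: 8

Derivation:
pos=0: emit NUM '42' (now at pos=2)
pos=3: emit NUM '100' (now at pos=6)
pos=7: emit ID 'z' (now at pos=8)
pos=8: emit MINUS '-'
pos=9: enter STRING mode
pos=9: emit STR "a" (now at pos=12)
pos=12: emit LPAREN '('
pos=13: emit ID 'foo' (now at pos=16)
pos=17: emit EQ '='
DONE. 8 tokens: [NUM, NUM, ID, MINUS, STR, LPAREN, ID, EQ]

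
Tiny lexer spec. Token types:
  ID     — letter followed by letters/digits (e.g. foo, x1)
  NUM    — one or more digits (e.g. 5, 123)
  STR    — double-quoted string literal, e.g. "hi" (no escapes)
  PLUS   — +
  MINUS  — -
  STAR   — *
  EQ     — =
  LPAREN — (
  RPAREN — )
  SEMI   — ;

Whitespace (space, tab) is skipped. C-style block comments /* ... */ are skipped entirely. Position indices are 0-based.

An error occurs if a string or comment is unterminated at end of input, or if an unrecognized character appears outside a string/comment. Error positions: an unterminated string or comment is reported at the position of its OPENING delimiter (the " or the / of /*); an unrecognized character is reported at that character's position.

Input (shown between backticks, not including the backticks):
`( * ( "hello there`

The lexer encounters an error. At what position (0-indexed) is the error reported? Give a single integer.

Answer: 6

Derivation:
pos=0: emit LPAREN '('
pos=2: emit STAR '*'
pos=4: emit LPAREN '('
pos=6: enter STRING mode
pos=6: ERROR — unterminated string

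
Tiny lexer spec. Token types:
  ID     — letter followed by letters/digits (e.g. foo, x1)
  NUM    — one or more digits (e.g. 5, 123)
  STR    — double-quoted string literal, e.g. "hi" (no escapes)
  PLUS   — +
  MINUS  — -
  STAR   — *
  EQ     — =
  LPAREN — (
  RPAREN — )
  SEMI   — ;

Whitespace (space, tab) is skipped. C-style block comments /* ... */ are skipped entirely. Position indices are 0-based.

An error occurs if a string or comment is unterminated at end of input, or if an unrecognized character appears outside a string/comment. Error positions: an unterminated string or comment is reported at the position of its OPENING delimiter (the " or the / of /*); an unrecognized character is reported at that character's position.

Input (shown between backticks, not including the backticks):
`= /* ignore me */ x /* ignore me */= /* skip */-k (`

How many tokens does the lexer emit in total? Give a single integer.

pos=0: emit EQ '='
pos=2: enter COMMENT mode (saw '/*')
exit COMMENT mode (now at pos=17)
pos=18: emit ID 'x' (now at pos=19)
pos=20: enter COMMENT mode (saw '/*')
exit COMMENT mode (now at pos=35)
pos=35: emit EQ '='
pos=37: enter COMMENT mode (saw '/*')
exit COMMENT mode (now at pos=47)
pos=47: emit MINUS '-'
pos=48: emit ID 'k' (now at pos=49)
pos=50: emit LPAREN '('
DONE. 6 tokens: [EQ, ID, EQ, MINUS, ID, LPAREN]

Answer: 6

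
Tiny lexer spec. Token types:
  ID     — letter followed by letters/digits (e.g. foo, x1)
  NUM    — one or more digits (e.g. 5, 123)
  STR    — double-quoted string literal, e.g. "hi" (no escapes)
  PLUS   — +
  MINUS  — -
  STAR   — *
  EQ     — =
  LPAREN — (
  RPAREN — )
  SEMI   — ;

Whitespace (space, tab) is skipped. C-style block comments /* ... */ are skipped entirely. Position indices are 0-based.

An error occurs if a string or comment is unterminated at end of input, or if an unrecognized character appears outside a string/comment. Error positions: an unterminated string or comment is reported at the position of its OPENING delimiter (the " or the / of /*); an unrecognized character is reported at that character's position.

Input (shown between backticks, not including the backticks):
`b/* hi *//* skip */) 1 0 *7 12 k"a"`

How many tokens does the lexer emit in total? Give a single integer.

Answer: 9

Derivation:
pos=0: emit ID 'b' (now at pos=1)
pos=1: enter COMMENT mode (saw '/*')
exit COMMENT mode (now at pos=9)
pos=9: enter COMMENT mode (saw '/*')
exit COMMENT mode (now at pos=19)
pos=19: emit RPAREN ')'
pos=21: emit NUM '1' (now at pos=22)
pos=23: emit NUM '0' (now at pos=24)
pos=25: emit STAR '*'
pos=26: emit NUM '7' (now at pos=27)
pos=28: emit NUM '12' (now at pos=30)
pos=31: emit ID 'k' (now at pos=32)
pos=32: enter STRING mode
pos=32: emit STR "a" (now at pos=35)
DONE. 9 tokens: [ID, RPAREN, NUM, NUM, STAR, NUM, NUM, ID, STR]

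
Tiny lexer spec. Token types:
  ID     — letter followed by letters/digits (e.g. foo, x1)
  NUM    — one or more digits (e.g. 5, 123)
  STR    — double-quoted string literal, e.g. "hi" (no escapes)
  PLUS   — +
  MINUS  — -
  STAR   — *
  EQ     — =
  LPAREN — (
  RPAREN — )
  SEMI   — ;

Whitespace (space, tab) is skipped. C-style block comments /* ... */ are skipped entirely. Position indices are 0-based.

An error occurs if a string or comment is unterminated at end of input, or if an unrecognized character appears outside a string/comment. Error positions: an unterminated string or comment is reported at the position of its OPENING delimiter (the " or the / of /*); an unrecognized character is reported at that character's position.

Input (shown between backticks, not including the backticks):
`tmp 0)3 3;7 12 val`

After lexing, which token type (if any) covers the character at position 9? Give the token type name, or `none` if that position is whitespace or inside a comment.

pos=0: emit ID 'tmp' (now at pos=3)
pos=4: emit NUM '0' (now at pos=5)
pos=5: emit RPAREN ')'
pos=6: emit NUM '3' (now at pos=7)
pos=8: emit NUM '3' (now at pos=9)
pos=9: emit SEMI ';'
pos=10: emit NUM '7' (now at pos=11)
pos=12: emit NUM '12' (now at pos=14)
pos=15: emit ID 'val' (now at pos=18)
DONE. 9 tokens: [ID, NUM, RPAREN, NUM, NUM, SEMI, NUM, NUM, ID]
Position 9: char is ';' -> SEMI

Answer: SEMI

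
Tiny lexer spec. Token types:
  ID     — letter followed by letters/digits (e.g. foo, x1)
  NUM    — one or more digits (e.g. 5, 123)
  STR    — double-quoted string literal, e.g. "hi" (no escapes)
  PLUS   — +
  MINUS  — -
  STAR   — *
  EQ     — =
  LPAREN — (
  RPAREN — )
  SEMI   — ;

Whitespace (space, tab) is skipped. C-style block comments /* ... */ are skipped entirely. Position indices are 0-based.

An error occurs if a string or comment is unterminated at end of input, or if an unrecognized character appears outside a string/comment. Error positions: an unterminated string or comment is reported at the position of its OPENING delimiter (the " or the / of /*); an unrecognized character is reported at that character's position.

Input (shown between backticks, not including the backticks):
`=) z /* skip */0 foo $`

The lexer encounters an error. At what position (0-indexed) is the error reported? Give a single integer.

pos=0: emit EQ '='
pos=1: emit RPAREN ')'
pos=3: emit ID 'z' (now at pos=4)
pos=5: enter COMMENT mode (saw '/*')
exit COMMENT mode (now at pos=15)
pos=15: emit NUM '0' (now at pos=16)
pos=17: emit ID 'foo' (now at pos=20)
pos=21: ERROR — unrecognized char '$'

Answer: 21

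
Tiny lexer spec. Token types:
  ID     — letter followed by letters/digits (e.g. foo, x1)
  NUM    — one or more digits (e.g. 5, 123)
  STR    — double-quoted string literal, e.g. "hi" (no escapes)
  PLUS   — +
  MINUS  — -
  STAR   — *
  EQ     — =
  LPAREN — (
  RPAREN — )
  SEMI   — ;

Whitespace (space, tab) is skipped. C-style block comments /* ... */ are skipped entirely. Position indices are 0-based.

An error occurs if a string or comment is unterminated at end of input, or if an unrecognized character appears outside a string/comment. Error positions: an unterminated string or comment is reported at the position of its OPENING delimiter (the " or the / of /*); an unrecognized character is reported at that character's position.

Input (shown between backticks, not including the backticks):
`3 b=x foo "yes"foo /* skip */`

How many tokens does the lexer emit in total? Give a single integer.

pos=0: emit NUM '3' (now at pos=1)
pos=2: emit ID 'b' (now at pos=3)
pos=3: emit EQ '='
pos=4: emit ID 'x' (now at pos=5)
pos=6: emit ID 'foo' (now at pos=9)
pos=10: enter STRING mode
pos=10: emit STR "yes" (now at pos=15)
pos=15: emit ID 'foo' (now at pos=18)
pos=19: enter COMMENT mode (saw '/*')
exit COMMENT mode (now at pos=29)
DONE. 7 tokens: [NUM, ID, EQ, ID, ID, STR, ID]

Answer: 7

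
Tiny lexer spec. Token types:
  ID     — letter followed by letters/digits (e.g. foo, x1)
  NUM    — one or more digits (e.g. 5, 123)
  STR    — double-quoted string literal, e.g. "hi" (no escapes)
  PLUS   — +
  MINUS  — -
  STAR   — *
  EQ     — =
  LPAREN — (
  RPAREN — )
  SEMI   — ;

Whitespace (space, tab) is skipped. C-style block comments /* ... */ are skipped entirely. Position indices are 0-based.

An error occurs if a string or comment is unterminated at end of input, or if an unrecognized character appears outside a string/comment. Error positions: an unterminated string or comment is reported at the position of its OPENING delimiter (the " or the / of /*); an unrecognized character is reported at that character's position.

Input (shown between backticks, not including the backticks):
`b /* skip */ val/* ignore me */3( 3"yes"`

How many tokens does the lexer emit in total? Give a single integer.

Answer: 6

Derivation:
pos=0: emit ID 'b' (now at pos=1)
pos=2: enter COMMENT mode (saw '/*')
exit COMMENT mode (now at pos=12)
pos=13: emit ID 'val' (now at pos=16)
pos=16: enter COMMENT mode (saw '/*')
exit COMMENT mode (now at pos=31)
pos=31: emit NUM '3' (now at pos=32)
pos=32: emit LPAREN '('
pos=34: emit NUM '3' (now at pos=35)
pos=35: enter STRING mode
pos=35: emit STR "yes" (now at pos=40)
DONE. 6 tokens: [ID, ID, NUM, LPAREN, NUM, STR]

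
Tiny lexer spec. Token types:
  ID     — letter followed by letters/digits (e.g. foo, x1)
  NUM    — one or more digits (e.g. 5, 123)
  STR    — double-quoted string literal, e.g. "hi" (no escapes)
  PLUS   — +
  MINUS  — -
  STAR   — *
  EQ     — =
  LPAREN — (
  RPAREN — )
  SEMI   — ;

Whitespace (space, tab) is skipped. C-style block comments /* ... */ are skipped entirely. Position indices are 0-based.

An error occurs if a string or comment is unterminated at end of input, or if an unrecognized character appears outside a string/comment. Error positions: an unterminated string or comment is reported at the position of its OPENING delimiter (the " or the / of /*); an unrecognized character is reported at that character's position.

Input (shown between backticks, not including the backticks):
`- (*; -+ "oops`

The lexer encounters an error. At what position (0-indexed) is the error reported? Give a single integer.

pos=0: emit MINUS '-'
pos=2: emit LPAREN '('
pos=3: emit STAR '*'
pos=4: emit SEMI ';'
pos=6: emit MINUS '-'
pos=7: emit PLUS '+'
pos=9: enter STRING mode
pos=9: ERROR — unterminated string

Answer: 9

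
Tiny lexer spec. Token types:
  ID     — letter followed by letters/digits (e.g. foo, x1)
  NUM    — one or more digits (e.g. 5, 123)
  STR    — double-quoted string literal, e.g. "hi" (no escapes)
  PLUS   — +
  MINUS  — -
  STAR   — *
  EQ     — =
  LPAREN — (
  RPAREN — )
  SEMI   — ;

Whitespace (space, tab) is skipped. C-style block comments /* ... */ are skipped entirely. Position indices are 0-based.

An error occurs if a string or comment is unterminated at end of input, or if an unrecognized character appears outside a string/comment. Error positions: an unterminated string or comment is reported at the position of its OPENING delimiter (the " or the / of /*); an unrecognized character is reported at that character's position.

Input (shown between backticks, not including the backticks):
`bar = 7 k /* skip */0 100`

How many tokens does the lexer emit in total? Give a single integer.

pos=0: emit ID 'bar' (now at pos=3)
pos=4: emit EQ '='
pos=6: emit NUM '7' (now at pos=7)
pos=8: emit ID 'k' (now at pos=9)
pos=10: enter COMMENT mode (saw '/*')
exit COMMENT mode (now at pos=20)
pos=20: emit NUM '0' (now at pos=21)
pos=22: emit NUM '100' (now at pos=25)
DONE. 6 tokens: [ID, EQ, NUM, ID, NUM, NUM]

Answer: 6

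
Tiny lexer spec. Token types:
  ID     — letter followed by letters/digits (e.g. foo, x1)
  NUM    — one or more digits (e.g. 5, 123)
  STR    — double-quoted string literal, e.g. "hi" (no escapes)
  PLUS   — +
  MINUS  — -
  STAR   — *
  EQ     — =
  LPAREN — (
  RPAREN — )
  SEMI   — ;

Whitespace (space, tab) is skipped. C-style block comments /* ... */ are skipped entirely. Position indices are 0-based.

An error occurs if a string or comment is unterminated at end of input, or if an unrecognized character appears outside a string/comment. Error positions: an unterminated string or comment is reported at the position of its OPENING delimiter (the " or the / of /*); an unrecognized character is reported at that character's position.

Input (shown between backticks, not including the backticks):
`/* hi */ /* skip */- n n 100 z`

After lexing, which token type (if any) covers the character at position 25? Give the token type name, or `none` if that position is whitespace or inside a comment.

pos=0: enter COMMENT mode (saw '/*')
exit COMMENT mode (now at pos=8)
pos=9: enter COMMENT mode (saw '/*')
exit COMMENT mode (now at pos=19)
pos=19: emit MINUS '-'
pos=21: emit ID 'n' (now at pos=22)
pos=23: emit ID 'n' (now at pos=24)
pos=25: emit NUM '100' (now at pos=28)
pos=29: emit ID 'z' (now at pos=30)
DONE. 5 tokens: [MINUS, ID, ID, NUM, ID]
Position 25: char is '1' -> NUM

Answer: NUM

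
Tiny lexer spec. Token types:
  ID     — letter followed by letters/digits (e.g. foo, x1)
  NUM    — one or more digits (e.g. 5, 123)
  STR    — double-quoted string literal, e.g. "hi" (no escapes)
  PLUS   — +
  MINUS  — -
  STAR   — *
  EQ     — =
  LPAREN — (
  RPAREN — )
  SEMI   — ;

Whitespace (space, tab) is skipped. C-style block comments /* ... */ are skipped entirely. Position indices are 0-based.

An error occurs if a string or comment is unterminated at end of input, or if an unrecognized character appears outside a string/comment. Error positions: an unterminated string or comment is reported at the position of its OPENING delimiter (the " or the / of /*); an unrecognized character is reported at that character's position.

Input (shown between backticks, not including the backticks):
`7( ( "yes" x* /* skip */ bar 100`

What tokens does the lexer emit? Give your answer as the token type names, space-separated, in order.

Answer: NUM LPAREN LPAREN STR ID STAR ID NUM

Derivation:
pos=0: emit NUM '7' (now at pos=1)
pos=1: emit LPAREN '('
pos=3: emit LPAREN '('
pos=5: enter STRING mode
pos=5: emit STR "yes" (now at pos=10)
pos=11: emit ID 'x' (now at pos=12)
pos=12: emit STAR '*'
pos=14: enter COMMENT mode (saw '/*')
exit COMMENT mode (now at pos=24)
pos=25: emit ID 'bar' (now at pos=28)
pos=29: emit NUM '100' (now at pos=32)
DONE. 8 tokens: [NUM, LPAREN, LPAREN, STR, ID, STAR, ID, NUM]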